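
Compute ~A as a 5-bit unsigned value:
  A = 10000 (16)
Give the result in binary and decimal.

Flip each bit (0->1, 1->0):
  10000
  01111

Answer: 01111 (15)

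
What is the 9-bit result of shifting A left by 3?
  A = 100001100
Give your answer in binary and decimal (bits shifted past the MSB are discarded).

Shift left by 3: drop the top 3 bit(s), append 3 zero(s) on the right.
  100001100  ->  discard [100], keep [001100], append 000
= 001100000

Answer: 001100000 (96)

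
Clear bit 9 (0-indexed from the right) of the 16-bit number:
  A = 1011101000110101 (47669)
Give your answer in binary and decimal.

Mask = ~(1 << 9) = 1111110111111111
Bit 9 of A is 1, so AND-ing with the mask clears it to 0.
  1011101000110101
& 1111110111111111
------------------
  1011100000110101

Answer: 1011100000110101 (47157)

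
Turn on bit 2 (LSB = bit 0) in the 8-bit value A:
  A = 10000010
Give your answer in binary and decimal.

Mask = 1 << 2 = 00000100
Bit 2 of A is 0, so OR-ing with the mask flips it to 1.
  10000010
| 00000100
----------
  10000110

Answer: 10000110 (134)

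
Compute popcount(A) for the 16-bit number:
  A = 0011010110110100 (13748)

0011010110110100
1-bits at positions (from bit 0 = LSB): 2, 4, 5, 7, 8, 10, 12, 13
Count = 8

Answer: 8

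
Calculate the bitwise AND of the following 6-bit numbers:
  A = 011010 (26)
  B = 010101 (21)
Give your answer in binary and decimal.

Apply & to each column (1 only where both bits are 1):
  011010
& 010101
--------
  010000

Answer: 010000 (16)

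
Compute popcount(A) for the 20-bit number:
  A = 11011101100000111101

11011101100000111101
1-bits at positions (from bit 0 = LSB): 0, 2, 3, 4, 5, 11, 12, 14, 15, 16, 18, 19
Count = 12

Answer: 12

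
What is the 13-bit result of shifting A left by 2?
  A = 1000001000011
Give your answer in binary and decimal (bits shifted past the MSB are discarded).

Shift left by 2: drop the top 2 bit(s), append 2 zero(s) on the right.
  1000001000011  ->  discard [10], keep [00001000011], append 00
= 0000100001100

Answer: 0000100001100 (268)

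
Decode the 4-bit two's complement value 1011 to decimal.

MSB is 1, so the value is negative. Find the magnitude:
1. Invert bits:  0100
2. Add 1:        0101  = 5
3. Apply sign:   -5

Answer: -5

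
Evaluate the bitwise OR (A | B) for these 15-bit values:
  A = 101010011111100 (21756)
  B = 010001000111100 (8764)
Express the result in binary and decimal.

Apply | to each column (1 where either bit is 1):
  101010011111100
| 010001000111100
-----------------
  111011011111100

Answer: 111011011111100 (30460)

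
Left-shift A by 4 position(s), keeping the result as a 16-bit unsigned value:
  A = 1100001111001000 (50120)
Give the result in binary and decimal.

Shift left by 4: drop the top 4 bit(s), append 4 zero(s) on the right.
  1100001111001000  ->  discard [1100], keep [001111001000], append 0000
= 0011110010000000

Answer: 0011110010000000 (15488)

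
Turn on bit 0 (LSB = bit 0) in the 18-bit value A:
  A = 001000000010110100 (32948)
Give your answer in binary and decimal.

Mask = 1 << 0 = 000000000000000001
Bit 0 of A is 0, so OR-ing with the mask flips it to 1.
  001000000010110100
| 000000000000000001
--------------------
  001000000010110101

Answer: 001000000010110101 (32949)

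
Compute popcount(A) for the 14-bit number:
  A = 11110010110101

11110010110101
1-bits at positions (from bit 0 = LSB): 0, 2, 4, 5, 7, 10, 11, 12, 13
Count = 9

Answer: 9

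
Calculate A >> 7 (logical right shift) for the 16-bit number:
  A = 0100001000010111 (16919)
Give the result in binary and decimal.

Logical shift right by 7: drop the bottom 7 bit(s), prepend 7 zero(s) on the left.
  0100001000010111  ->  keep [010000100], discard [0010111], prepend 0000000
= 0000000010000100

Answer: 0000000010000100 (132)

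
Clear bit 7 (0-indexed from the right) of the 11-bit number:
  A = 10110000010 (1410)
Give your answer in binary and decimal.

Mask = ~(1 << 7) = 11101111111
Bit 7 of A is 1, so AND-ing with the mask clears it to 0.
  10110000010
& 11101111111
-------------
  10100000010

Answer: 10100000010 (1282)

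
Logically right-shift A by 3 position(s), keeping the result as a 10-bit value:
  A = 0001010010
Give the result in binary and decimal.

Logical shift right by 3: drop the bottom 3 bit(s), prepend 3 zero(s) on the left.
  0001010010  ->  keep [0001010], discard [010], prepend 000
= 0000001010

Answer: 0000001010 (10)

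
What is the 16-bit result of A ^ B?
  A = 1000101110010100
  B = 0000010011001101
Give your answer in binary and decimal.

Apply ^ to each column (1 where bits differ):
  1000101110010100
^ 0000010011001101
------------------
  1000111101011001

Answer: 1000111101011001 (36697)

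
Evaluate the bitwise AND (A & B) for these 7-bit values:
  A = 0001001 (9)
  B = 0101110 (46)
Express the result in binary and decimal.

Apply & to each column (1 only where both bits are 1):
  0001001
& 0101110
---------
  0001000

Answer: 0001000 (8)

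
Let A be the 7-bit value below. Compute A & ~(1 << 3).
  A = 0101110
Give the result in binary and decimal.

Mask = ~(1 << 3) = 1110111
Bit 3 of A is 1, so AND-ing with the mask clears it to 0.
  0101110
& 1110111
---------
  0100110

Answer: 0100110 (38)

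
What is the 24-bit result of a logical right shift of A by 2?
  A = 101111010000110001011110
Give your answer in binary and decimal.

Logical shift right by 2: drop the bottom 2 bit(s), prepend 2 zero(s) on the left.
  101111010000110001011110  ->  keep [1011110100001100010111], discard [10], prepend 00
= 001011110100001100010111

Answer: 001011110100001100010111 (3097367)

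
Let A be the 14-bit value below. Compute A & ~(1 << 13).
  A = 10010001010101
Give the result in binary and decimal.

Mask = ~(1 << 13) = 01111111111111
Bit 13 of A is 1, so AND-ing with the mask clears it to 0.
  10010001010101
& 01111111111111
----------------
  00010001010101

Answer: 00010001010101 (1109)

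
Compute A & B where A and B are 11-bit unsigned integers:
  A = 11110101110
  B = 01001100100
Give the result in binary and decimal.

Apply & to each column (1 only where both bits are 1):
  11110101110
& 01001100100
-------------
  01000100100

Answer: 01000100100 (548)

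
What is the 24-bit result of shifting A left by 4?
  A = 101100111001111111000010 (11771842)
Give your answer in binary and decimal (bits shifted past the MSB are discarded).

Shift left by 4: drop the top 4 bit(s), append 4 zero(s) on the right.
  101100111001111111000010  ->  discard [1011], keep [00111001111111000010], append 0000
= 001110011111110000100000

Answer: 001110011111110000100000 (3800096)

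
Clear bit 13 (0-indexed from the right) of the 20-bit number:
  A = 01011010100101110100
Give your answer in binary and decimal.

Mask = ~(1 << 13) = 11111101111111111111
Bit 13 of A is 1, so AND-ing with the mask clears it to 0.
  01011010100101110100
& 11111101111111111111
----------------------
  01011000100101110100

Answer: 01011000100101110100 (362868)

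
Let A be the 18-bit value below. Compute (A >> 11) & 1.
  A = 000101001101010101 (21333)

Bit 11 is the 12th from the right.
  000101001101010101
        ^
That bit is 0.

Answer: 0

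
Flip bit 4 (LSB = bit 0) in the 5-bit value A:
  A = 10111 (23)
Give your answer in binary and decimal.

Mask = 1 << 4 = 10000
Bit 4 of A is 1; XOR with the mask flips it to 0.
  10111
^ 10000
-------
  00111

Answer: 00111 (7)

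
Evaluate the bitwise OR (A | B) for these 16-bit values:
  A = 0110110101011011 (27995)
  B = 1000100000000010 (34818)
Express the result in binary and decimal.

Apply | to each column (1 where either bit is 1):
  0110110101011011
| 1000100000000010
------------------
  1110110101011011

Answer: 1110110101011011 (60763)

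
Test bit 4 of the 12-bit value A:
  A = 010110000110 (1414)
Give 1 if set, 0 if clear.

Bit 4 is the 5th from the right.
  010110000110
         ^
That bit is 0.

Answer: 0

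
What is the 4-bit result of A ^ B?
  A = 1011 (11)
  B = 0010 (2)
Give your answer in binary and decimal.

Apply ^ to each column (1 where bits differ):
  1011
^ 0010
------
  1001

Answer: 1001 (9)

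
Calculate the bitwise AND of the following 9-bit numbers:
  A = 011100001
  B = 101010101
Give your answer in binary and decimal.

Apply & to each column (1 only where both bits are 1):
  011100001
& 101010101
-----------
  001000001

Answer: 001000001 (65)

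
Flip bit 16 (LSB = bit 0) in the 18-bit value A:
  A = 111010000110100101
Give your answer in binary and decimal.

Mask = 1 << 16 = 010000000000000000
Bit 16 of A is 1; XOR with the mask flips it to 0.
  111010000110100101
^ 010000000000000000
--------------------
  101010000110100101

Answer: 101010000110100101 (172453)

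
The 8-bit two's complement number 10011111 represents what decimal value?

MSB is 1, so the value is negative. Find the magnitude:
1. Invert bits:  01100000
2. Add 1:        01100001  = 97
3. Apply sign:   -97

Answer: -97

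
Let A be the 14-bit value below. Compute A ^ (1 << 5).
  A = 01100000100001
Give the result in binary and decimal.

Mask = 1 << 5 = 00000000100000
Bit 5 of A is 1; XOR with the mask flips it to 0.
  01100000100001
^ 00000000100000
----------------
  01100000000001

Answer: 01100000000001 (6145)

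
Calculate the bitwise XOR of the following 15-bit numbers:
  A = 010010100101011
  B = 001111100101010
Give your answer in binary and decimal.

Apply ^ to each column (1 where bits differ):
  010010100101011
^ 001111100101010
-----------------
  011101000000001

Answer: 011101000000001 (14849)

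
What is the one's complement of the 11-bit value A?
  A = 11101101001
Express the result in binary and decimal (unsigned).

Flip each bit (0->1, 1->0):
  11101101001
  00010010110

Answer: 00010010110 (150)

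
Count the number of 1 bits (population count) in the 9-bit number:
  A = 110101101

110101101
1-bits at positions (from bit 0 = LSB): 0, 2, 3, 5, 7, 8
Count = 6

Answer: 6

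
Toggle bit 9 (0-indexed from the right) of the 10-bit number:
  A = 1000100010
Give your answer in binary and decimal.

Mask = 1 << 9 = 1000000000
Bit 9 of A is 1; XOR with the mask flips it to 0.
  1000100010
^ 1000000000
------------
  0000100010

Answer: 0000100010 (34)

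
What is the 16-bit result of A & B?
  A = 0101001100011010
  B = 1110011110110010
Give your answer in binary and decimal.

Apply & to each column (1 only where both bits are 1):
  0101001100011010
& 1110011110110010
------------------
  0100001100010010

Answer: 0100001100010010 (17170)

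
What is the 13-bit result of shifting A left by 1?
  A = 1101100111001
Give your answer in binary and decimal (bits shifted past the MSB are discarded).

Shift left by 1: drop the top 1 bit(s), append 1 zero(s) on the right.
  1101100111001  ->  discard [1], keep [101100111001], append 0
= 1011001110010

Answer: 1011001110010 (5746)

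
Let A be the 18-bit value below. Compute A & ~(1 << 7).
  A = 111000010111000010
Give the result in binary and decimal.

Mask = ~(1 << 7) = 111111111101111111
Bit 7 of A is 1, so AND-ing with the mask clears it to 0.
  111000010111000010
& 111111111101111111
--------------------
  111000010101000010

Answer: 111000010101000010 (230722)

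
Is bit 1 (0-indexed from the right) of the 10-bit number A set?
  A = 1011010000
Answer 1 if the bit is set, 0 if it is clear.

Bit 1 is the 2nd from the right.
  1011010000
          ^
That bit is 0.

Answer: 0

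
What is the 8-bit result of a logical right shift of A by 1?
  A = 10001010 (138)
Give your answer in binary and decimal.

Logical shift right by 1: drop the bottom 1 bit(s), prepend 1 zero(s) on the left.
  10001010  ->  keep [1000101], discard [0], prepend 0
= 01000101

Answer: 01000101 (69)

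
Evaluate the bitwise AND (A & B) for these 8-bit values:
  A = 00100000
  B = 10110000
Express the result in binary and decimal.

Apply & to each column (1 only where both bits are 1):
  00100000
& 10110000
----------
  00100000

Answer: 00100000 (32)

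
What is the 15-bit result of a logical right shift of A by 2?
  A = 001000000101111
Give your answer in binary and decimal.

Logical shift right by 2: drop the bottom 2 bit(s), prepend 2 zero(s) on the left.
  001000000101111  ->  keep [0010000001011], discard [11], prepend 00
= 000010000001011

Answer: 000010000001011 (1035)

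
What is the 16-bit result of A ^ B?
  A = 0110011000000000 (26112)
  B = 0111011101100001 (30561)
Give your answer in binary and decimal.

Apply ^ to each column (1 where bits differ):
  0110011000000000
^ 0111011101100001
------------------
  0001000101100001

Answer: 0001000101100001 (4449)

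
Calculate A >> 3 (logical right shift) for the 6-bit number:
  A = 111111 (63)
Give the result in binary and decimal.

Logical shift right by 3: drop the bottom 3 bit(s), prepend 3 zero(s) on the left.
  111111  ->  keep [111], discard [111], prepend 000
= 000111

Answer: 000111 (7)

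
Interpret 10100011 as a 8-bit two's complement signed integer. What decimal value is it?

MSB is 1, so the value is negative. Find the magnitude:
1. Invert bits:  01011100
2. Add 1:        01011101  = 93
3. Apply sign:   -93

Answer: -93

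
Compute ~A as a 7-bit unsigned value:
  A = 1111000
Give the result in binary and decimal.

Flip each bit (0->1, 1->0):
  1111000
  0000111

Answer: 0000111 (7)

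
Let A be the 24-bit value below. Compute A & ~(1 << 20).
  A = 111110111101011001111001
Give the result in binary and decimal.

Mask = ~(1 << 20) = 111011111111111111111111
Bit 20 of A is 1, so AND-ing with the mask clears it to 0.
  111110111101011001111001
& 111011111111111111111111
--------------------------
  111010111101011001111001

Answer: 111010111101011001111001 (15455865)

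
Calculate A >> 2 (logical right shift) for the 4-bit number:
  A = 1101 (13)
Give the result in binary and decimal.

Logical shift right by 2: drop the bottom 2 bit(s), prepend 2 zero(s) on the left.
  1101  ->  keep [11], discard [01], prepend 00
= 0011

Answer: 0011 (3)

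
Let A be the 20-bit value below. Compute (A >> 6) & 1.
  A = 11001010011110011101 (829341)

Bit 6 is the 7th from the right.
  11001010011110011101
               ^
That bit is 0.

Answer: 0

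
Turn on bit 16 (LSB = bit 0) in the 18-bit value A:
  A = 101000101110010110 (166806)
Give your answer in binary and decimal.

Mask = 1 << 16 = 010000000000000000
Bit 16 of A is 0, so OR-ing with the mask flips it to 1.
  101000101110010110
| 010000000000000000
--------------------
  111000101110010110

Answer: 111000101110010110 (232342)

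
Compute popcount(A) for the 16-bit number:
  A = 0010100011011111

0010100011011111
1-bits at positions (from bit 0 = LSB): 0, 1, 2, 3, 4, 6, 7, 11, 13
Count = 9

Answer: 9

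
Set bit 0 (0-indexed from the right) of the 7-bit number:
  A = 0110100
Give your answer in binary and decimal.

Mask = 1 << 0 = 0000001
Bit 0 of A is 0, so OR-ing with the mask flips it to 1.
  0110100
| 0000001
---------
  0110101

Answer: 0110101 (53)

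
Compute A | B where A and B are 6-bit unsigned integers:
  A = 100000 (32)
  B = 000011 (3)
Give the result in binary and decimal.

Apply | to each column (1 where either bit is 1):
  100000
| 000011
--------
  100011

Answer: 100011 (35)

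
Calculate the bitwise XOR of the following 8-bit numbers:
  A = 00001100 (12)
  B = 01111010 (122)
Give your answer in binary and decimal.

Apply ^ to each column (1 where bits differ):
  00001100
^ 01111010
----------
  01110110

Answer: 01110110 (118)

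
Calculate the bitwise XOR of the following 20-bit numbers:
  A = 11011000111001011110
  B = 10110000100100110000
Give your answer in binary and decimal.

Apply ^ to each column (1 where bits differ):
  11011000111001011110
^ 10110000100100110000
----------------------
  01101000011101101110

Answer: 01101000011101101110 (427886)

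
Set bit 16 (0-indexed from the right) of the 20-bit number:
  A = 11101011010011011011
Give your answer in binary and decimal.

Mask = 1 << 16 = 00010000000000000000
Bit 16 of A is 0, so OR-ing with the mask flips it to 1.
  11101011010011011011
| 00010000000000000000
----------------------
  11111011010011011011

Answer: 11111011010011011011 (1029339)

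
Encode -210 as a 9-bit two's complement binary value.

1. Binary of +210:  011010010
2. Invert bits:     100101101
3. Add 1:           100101110

Answer: 100101110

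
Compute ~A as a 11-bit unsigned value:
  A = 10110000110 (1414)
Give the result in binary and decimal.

Flip each bit (0->1, 1->0):
  10110000110
  01001111001

Answer: 01001111001 (633)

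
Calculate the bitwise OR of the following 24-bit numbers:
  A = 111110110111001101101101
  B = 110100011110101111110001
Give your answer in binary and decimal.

Apply | to each column (1 where either bit is 1):
  111110110111001101101101
| 110100011110101111110001
--------------------------
  111110111111101111111101

Answer: 111110111111101111111101 (16514045)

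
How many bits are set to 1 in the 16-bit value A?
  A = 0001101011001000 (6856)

0001101011001000
1-bits at positions (from bit 0 = LSB): 3, 6, 7, 9, 11, 12
Count = 6

Answer: 6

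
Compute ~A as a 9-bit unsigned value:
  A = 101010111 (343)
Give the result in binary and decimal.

Flip each bit (0->1, 1->0):
  101010111
  010101000

Answer: 010101000 (168)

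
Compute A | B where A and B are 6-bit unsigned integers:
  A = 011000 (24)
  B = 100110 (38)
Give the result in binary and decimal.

Apply | to each column (1 where either bit is 1):
  011000
| 100110
--------
  111110

Answer: 111110 (62)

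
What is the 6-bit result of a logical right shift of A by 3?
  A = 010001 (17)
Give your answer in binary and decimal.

Logical shift right by 3: drop the bottom 3 bit(s), prepend 3 zero(s) on the left.
  010001  ->  keep [010], discard [001], prepend 000
= 000010

Answer: 000010 (2)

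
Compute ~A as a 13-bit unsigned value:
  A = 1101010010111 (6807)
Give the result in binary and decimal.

Flip each bit (0->1, 1->0):
  1101010010111
  0010101101000

Answer: 0010101101000 (1384)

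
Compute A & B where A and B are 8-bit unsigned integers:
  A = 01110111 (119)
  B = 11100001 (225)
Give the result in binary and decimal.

Apply & to each column (1 only where both bits are 1):
  01110111
& 11100001
----------
  01100001

Answer: 01100001 (97)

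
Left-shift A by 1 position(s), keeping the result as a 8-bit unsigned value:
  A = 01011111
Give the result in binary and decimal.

Shift left by 1: drop the top 1 bit(s), append 1 zero(s) on the right.
  01011111  ->  discard [0], keep [1011111], append 0
= 10111110

Answer: 10111110 (190)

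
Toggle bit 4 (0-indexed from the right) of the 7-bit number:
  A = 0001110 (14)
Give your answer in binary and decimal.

Mask = 1 << 4 = 0010000
Bit 4 of A is 0; XOR with the mask flips it to 1.
  0001110
^ 0010000
---------
  0011110

Answer: 0011110 (30)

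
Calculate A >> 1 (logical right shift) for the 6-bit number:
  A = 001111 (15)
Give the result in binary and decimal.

Logical shift right by 1: drop the bottom 1 bit(s), prepend 1 zero(s) on the left.
  001111  ->  keep [00111], discard [1], prepend 0
= 000111

Answer: 000111 (7)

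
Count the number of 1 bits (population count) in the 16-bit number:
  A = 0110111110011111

0110111110011111
1-bits at positions (from bit 0 = LSB): 0, 1, 2, 3, 4, 7, 8, 9, 10, 11, 13, 14
Count = 12

Answer: 12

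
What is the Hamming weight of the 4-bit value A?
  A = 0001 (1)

0001
1-bits at positions (from bit 0 = LSB): 0
Count = 1

Answer: 1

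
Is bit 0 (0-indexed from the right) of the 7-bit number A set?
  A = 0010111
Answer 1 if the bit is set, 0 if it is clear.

Bit 0 is the 1st from the right.
  0010111
        ^
That bit is 1.

Answer: 1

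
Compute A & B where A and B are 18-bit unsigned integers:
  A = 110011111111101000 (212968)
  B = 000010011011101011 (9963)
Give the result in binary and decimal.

Apply & to each column (1 only where both bits are 1):
  110011111111101000
& 000010011011101011
--------------------
  000010011011101000

Answer: 000010011011101000 (9960)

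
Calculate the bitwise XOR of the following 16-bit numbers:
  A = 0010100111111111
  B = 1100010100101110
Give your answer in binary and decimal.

Apply ^ to each column (1 where bits differ):
  0010100111111111
^ 1100010100101110
------------------
  1110110011010001

Answer: 1110110011010001 (60625)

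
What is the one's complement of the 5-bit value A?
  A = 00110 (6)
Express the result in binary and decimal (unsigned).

Flip each bit (0->1, 1->0):
  00110
  11001

Answer: 11001 (25)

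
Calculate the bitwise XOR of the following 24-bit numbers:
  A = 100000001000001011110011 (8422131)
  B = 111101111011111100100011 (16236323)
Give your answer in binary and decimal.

Apply ^ to each column (1 where bits differ):
  100000001000001011110011
^ 111101111011111100100011
--------------------------
  011101110011110111010000

Answer: 011101110011110111010000 (7814608)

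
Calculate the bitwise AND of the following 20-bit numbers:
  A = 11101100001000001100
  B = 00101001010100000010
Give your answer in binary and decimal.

Apply & to each column (1 only where both bits are 1):
  11101100001000001100
& 00101001010100000010
----------------------
  00101000000000000000

Answer: 00101000000000000000 (163840)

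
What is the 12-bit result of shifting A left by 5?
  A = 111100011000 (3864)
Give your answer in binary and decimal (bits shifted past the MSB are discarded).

Shift left by 5: drop the top 5 bit(s), append 5 zero(s) on the right.
  111100011000  ->  discard [11110], keep [0011000], append 00000
= 001100000000

Answer: 001100000000 (768)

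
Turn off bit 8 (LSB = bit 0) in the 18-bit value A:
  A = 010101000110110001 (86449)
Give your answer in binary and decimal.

Mask = ~(1 << 8) = 111111111011111111
Bit 8 of A is 1, so AND-ing with the mask clears it to 0.
  010101000110110001
& 111111111011111111
--------------------
  010101000010110001

Answer: 010101000010110001 (86193)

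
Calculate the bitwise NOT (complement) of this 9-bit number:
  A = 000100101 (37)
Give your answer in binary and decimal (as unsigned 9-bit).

Flip each bit (0->1, 1->0):
  000100101
  111011010

Answer: 111011010 (474)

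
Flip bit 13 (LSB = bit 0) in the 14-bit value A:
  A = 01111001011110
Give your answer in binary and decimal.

Mask = 1 << 13 = 10000000000000
Bit 13 of A is 0; XOR with the mask flips it to 1.
  01111001011110
^ 10000000000000
----------------
  11111001011110

Answer: 11111001011110 (15966)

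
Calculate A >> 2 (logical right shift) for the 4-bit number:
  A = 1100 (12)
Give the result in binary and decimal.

Logical shift right by 2: drop the bottom 2 bit(s), prepend 2 zero(s) on the left.
  1100  ->  keep [11], discard [00], prepend 00
= 0011

Answer: 0011 (3)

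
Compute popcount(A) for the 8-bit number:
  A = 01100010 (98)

01100010
1-bits at positions (from bit 0 = LSB): 1, 5, 6
Count = 3

Answer: 3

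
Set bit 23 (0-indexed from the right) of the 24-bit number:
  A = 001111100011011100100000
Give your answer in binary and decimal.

Mask = 1 << 23 = 100000000000000000000000
Bit 23 of A is 0, so OR-ing with the mask flips it to 1.
  001111100011011100100000
| 100000000000000000000000
--------------------------
  101111100011011100100000

Answer: 101111100011011100100000 (12465952)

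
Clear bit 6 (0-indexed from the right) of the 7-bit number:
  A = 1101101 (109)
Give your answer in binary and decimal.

Mask = ~(1 << 6) = 0111111
Bit 6 of A is 1, so AND-ing with the mask clears it to 0.
  1101101
& 0111111
---------
  0101101

Answer: 0101101 (45)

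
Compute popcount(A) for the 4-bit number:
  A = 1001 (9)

1001
1-bits at positions (from bit 0 = LSB): 0, 3
Count = 2

Answer: 2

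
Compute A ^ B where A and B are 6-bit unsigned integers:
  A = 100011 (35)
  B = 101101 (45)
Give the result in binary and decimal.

Apply ^ to each column (1 where bits differ):
  100011
^ 101101
--------
  001110

Answer: 001110 (14)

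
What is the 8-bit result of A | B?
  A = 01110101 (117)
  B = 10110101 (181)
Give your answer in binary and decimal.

Apply | to each column (1 where either bit is 1):
  01110101
| 10110101
----------
  11110101

Answer: 11110101 (245)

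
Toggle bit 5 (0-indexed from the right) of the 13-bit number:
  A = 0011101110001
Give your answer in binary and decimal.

Mask = 1 << 5 = 0000000100000
Bit 5 of A is 1; XOR with the mask flips it to 0.
  0011101110001
^ 0000000100000
---------------
  0011101010001

Answer: 0011101010001 (1873)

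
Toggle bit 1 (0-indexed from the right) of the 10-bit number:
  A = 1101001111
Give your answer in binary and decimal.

Mask = 1 << 1 = 0000000010
Bit 1 of A is 1; XOR with the mask flips it to 0.
  1101001111
^ 0000000010
------------
  1101001101

Answer: 1101001101 (845)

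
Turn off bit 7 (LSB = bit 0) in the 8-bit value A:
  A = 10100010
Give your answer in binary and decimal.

Mask = ~(1 << 7) = 01111111
Bit 7 of A is 1, so AND-ing with the mask clears it to 0.
  10100010
& 01111111
----------
  00100010

Answer: 00100010 (34)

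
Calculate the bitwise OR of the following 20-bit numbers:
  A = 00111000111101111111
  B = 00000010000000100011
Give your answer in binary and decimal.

Apply | to each column (1 where either bit is 1):
  00111000111101111111
| 00000010000000100011
----------------------
  00111010111101111111

Answer: 00111010111101111111 (241535)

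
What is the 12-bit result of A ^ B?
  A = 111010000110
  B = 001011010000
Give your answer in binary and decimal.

Apply ^ to each column (1 where bits differ):
  111010000110
^ 001011010000
--------------
  110001010110

Answer: 110001010110 (3158)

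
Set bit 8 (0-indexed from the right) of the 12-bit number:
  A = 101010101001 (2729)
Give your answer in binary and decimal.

Mask = 1 << 8 = 000100000000
Bit 8 of A is 0, so OR-ing with the mask flips it to 1.
  101010101001
| 000100000000
--------------
  101110101001

Answer: 101110101001 (2985)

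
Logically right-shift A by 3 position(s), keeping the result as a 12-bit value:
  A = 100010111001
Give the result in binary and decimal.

Logical shift right by 3: drop the bottom 3 bit(s), prepend 3 zero(s) on the left.
  100010111001  ->  keep [100010111], discard [001], prepend 000
= 000100010111

Answer: 000100010111 (279)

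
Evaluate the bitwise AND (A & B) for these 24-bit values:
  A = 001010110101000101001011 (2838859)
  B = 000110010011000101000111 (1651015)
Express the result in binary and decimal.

Apply & to each column (1 only where both bits are 1):
  001010110101000101001011
& 000110010011000101000111
--------------------------
  000010010001000101000011

Answer: 000010010001000101000011 (594243)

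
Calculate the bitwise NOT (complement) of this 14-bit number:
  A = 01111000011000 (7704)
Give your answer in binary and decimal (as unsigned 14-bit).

Flip each bit (0->1, 1->0):
  01111000011000
  10000111100111

Answer: 10000111100111 (8679)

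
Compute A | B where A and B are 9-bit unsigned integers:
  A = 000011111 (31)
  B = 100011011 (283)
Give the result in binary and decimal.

Apply | to each column (1 where either bit is 1):
  000011111
| 100011011
-----------
  100011111

Answer: 100011111 (287)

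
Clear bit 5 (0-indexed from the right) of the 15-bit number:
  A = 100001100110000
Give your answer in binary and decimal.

Mask = ~(1 << 5) = 111111111011111
Bit 5 of A is 1, so AND-ing with the mask clears it to 0.
  100001100110000
& 111111111011111
-----------------
  100001100010000

Answer: 100001100010000 (17168)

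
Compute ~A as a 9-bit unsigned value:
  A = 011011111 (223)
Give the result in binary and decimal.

Flip each bit (0->1, 1->0):
  011011111
  100100000

Answer: 100100000 (288)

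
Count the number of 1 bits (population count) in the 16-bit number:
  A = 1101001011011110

1101001011011110
1-bits at positions (from bit 0 = LSB): 1, 2, 3, 4, 6, 7, 9, 12, 14, 15
Count = 10

Answer: 10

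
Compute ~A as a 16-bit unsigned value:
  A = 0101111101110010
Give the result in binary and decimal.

Flip each bit (0->1, 1->0):
  0101111101110010
  1010000010001101

Answer: 1010000010001101 (41101)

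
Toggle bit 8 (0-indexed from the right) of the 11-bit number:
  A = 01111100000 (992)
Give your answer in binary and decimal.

Mask = 1 << 8 = 00100000000
Bit 8 of A is 1; XOR with the mask flips it to 0.
  01111100000
^ 00100000000
-------------
  01011100000

Answer: 01011100000 (736)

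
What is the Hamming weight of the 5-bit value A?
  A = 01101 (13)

01101
1-bits at positions (from bit 0 = LSB): 0, 2, 3
Count = 3

Answer: 3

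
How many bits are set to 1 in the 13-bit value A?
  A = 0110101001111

0110101001111
1-bits at positions (from bit 0 = LSB): 0, 1, 2, 3, 6, 8, 10, 11
Count = 8

Answer: 8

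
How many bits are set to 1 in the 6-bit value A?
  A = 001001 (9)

001001
1-bits at positions (from bit 0 = LSB): 0, 3
Count = 2

Answer: 2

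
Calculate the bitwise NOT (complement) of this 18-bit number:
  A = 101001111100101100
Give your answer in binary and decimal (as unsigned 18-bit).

Flip each bit (0->1, 1->0):
  101001111100101100
  010110000011010011

Answer: 010110000011010011 (90323)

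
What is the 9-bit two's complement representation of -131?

1. Binary of +131:  010000011
2. Invert bits:     101111100
3. Add 1:           101111101

Answer: 101111101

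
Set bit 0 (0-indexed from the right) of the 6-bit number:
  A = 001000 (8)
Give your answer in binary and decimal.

Mask = 1 << 0 = 000001
Bit 0 of A is 0, so OR-ing with the mask flips it to 1.
  001000
| 000001
--------
  001001

Answer: 001001 (9)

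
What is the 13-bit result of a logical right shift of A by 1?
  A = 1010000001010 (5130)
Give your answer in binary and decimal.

Logical shift right by 1: drop the bottom 1 bit(s), prepend 1 zero(s) on the left.
  1010000001010  ->  keep [101000000101], discard [0], prepend 0
= 0101000000101

Answer: 0101000000101 (2565)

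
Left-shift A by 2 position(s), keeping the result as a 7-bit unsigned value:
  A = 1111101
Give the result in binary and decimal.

Shift left by 2: drop the top 2 bit(s), append 2 zero(s) on the right.
  1111101  ->  discard [11], keep [11101], append 00
= 1110100

Answer: 1110100 (116)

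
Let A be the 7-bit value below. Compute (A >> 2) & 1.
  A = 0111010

Bit 2 is the 3rd from the right.
  0111010
      ^
That bit is 0.

Answer: 0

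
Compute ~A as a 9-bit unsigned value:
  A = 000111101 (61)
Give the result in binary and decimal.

Flip each bit (0->1, 1->0):
  000111101
  111000010

Answer: 111000010 (450)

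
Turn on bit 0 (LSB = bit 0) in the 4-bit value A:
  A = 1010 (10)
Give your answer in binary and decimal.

Mask = 1 << 0 = 0001
Bit 0 of A is 0, so OR-ing with the mask flips it to 1.
  1010
| 0001
------
  1011

Answer: 1011 (11)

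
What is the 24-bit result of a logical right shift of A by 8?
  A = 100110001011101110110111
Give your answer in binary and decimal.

Logical shift right by 8: drop the bottom 8 bit(s), prepend 8 zero(s) on the left.
  100110001011101110110111  ->  keep [1001100010111011], discard [10110111], prepend 00000000
= 000000001001100010111011

Answer: 000000001001100010111011 (39099)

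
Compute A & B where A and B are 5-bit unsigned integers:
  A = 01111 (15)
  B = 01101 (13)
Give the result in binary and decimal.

Apply & to each column (1 only where both bits are 1):
  01111
& 01101
-------
  01101

Answer: 01101 (13)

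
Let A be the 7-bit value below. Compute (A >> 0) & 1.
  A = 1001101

Bit 0 is the 1st from the right.
  1001101
        ^
That bit is 1.

Answer: 1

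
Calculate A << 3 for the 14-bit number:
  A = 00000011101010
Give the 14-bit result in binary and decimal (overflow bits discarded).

Shift left by 3: drop the top 3 bit(s), append 3 zero(s) on the right.
  00000011101010  ->  discard [000], keep [00011101010], append 000
= 00011101010000

Answer: 00011101010000 (1872)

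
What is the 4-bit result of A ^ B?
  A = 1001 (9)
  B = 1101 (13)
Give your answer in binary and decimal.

Apply ^ to each column (1 where bits differ):
  1001
^ 1101
------
  0100

Answer: 0100 (4)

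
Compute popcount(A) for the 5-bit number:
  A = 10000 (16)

10000
1-bits at positions (from bit 0 = LSB): 4
Count = 1

Answer: 1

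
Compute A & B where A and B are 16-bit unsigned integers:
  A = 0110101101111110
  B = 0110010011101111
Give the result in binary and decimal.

Apply & to each column (1 only where both bits are 1):
  0110101101111110
& 0110010011101111
------------------
  0110000001101110

Answer: 0110000001101110 (24686)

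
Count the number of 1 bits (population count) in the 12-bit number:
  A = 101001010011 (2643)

101001010011
1-bits at positions (from bit 0 = LSB): 0, 1, 4, 6, 9, 11
Count = 6

Answer: 6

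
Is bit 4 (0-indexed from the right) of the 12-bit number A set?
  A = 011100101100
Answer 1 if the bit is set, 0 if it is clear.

Bit 4 is the 5th from the right.
  011100101100
         ^
That bit is 0.

Answer: 0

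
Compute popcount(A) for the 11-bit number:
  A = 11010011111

11010011111
1-bits at positions (from bit 0 = LSB): 0, 1, 2, 3, 4, 7, 9, 10
Count = 8

Answer: 8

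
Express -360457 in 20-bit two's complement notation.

1. Binary of +360457:  01011000000000001001
2. Invert bits:     10100111111111110110
3. Add 1:           10100111111111110111

Answer: 10100111111111110111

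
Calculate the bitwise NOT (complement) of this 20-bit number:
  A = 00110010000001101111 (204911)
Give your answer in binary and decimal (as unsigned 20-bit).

Flip each bit (0->1, 1->0):
  00110010000001101111
  11001101111110010000

Answer: 11001101111110010000 (843664)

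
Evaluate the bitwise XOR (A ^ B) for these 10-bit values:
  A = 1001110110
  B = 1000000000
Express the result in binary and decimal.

Apply ^ to each column (1 where bits differ):
  1001110110
^ 1000000000
------------
  0001110110

Answer: 0001110110 (118)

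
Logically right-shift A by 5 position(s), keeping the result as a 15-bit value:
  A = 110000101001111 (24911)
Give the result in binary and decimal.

Logical shift right by 5: drop the bottom 5 bit(s), prepend 5 zero(s) on the left.
  110000101001111  ->  keep [1100001010], discard [01111], prepend 00000
= 000001100001010

Answer: 000001100001010 (778)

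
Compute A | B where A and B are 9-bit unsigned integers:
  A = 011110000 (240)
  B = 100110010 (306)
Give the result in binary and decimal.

Apply | to each column (1 where either bit is 1):
  011110000
| 100110010
-----------
  111110010

Answer: 111110010 (498)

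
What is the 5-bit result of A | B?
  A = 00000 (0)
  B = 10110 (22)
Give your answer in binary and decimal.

Apply | to each column (1 where either bit is 1):
  00000
| 10110
-------
  10110

Answer: 10110 (22)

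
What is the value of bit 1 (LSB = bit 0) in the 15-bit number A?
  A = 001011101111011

Bit 1 is the 2nd from the right.
  001011101111011
               ^
That bit is 1.

Answer: 1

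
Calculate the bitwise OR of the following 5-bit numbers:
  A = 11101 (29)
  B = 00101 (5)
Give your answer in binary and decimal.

Apply | to each column (1 where either bit is 1):
  11101
| 00101
-------
  11101

Answer: 11101 (29)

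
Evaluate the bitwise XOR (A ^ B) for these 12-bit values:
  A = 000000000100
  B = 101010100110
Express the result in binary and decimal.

Apply ^ to each column (1 where bits differ):
  000000000100
^ 101010100110
--------------
  101010100010

Answer: 101010100010 (2722)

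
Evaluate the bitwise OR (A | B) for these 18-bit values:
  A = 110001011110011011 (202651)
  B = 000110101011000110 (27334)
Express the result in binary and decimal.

Apply | to each column (1 where either bit is 1):
  110001011110011011
| 000110101011000110
--------------------
  110111111111011111

Answer: 110111111111011111 (229343)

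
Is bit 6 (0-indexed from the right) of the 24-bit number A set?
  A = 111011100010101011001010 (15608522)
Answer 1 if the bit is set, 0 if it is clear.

Bit 6 is the 7th from the right.
  111011100010101011001010
                   ^
That bit is 1.

Answer: 1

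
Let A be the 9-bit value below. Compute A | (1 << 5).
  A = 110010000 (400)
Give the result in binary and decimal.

Mask = 1 << 5 = 000100000
Bit 5 of A is 0, so OR-ing with the mask flips it to 1.
  110010000
| 000100000
-----------
  110110000

Answer: 110110000 (432)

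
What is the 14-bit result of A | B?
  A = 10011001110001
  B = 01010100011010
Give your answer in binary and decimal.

Apply | to each column (1 where either bit is 1):
  10011001110001
| 01010100011010
----------------
  11011101111011

Answer: 11011101111011 (14203)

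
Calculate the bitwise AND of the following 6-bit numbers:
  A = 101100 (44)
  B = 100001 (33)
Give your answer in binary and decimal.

Apply & to each column (1 only where both bits are 1):
  101100
& 100001
--------
  100000

Answer: 100000 (32)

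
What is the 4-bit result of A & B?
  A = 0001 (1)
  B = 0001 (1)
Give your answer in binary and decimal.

Apply & to each column (1 only where both bits are 1):
  0001
& 0001
------
  0001

Answer: 0001 (1)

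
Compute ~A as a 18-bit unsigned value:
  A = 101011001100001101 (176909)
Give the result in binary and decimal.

Flip each bit (0->1, 1->0):
  101011001100001101
  010100110011110010

Answer: 010100110011110010 (85234)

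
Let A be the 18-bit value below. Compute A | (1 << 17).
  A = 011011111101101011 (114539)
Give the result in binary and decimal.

Mask = 1 << 17 = 100000000000000000
Bit 17 of A is 0, so OR-ing with the mask flips it to 1.
  011011111101101011
| 100000000000000000
--------------------
  111011111101101011

Answer: 111011111101101011 (245611)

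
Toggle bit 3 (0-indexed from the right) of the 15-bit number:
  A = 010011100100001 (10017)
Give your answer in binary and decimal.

Mask = 1 << 3 = 000000000001000
Bit 3 of A is 0; XOR with the mask flips it to 1.
  010011100100001
^ 000000000001000
-----------------
  010011100101001

Answer: 010011100101001 (10025)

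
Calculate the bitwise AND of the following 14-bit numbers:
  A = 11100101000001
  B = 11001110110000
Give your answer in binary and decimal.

Apply & to each column (1 only where both bits are 1):
  11100101000001
& 11001110110000
----------------
  11000100000000

Answer: 11000100000000 (12544)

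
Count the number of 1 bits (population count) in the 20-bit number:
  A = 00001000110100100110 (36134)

00001000110100100110
1-bits at positions (from bit 0 = LSB): 1, 2, 5, 8, 10, 11, 15
Count = 7

Answer: 7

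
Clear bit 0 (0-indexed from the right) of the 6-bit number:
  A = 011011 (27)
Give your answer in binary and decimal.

Mask = ~(1 << 0) = 111110
Bit 0 of A is 1, so AND-ing with the mask clears it to 0.
  011011
& 111110
--------
  011010

Answer: 011010 (26)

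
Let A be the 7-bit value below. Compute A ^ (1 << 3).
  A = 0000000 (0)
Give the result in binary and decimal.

Mask = 1 << 3 = 0001000
Bit 3 of A is 0; XOR with the mask flips it to 1.
  0000000
^ 0001000
---------
  0001000

Answer: 0001000 (8)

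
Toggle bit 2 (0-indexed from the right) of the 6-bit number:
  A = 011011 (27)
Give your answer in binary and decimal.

Mask = 1 << 2 = 000100
Bit 2 of A is 0; XOR with the mask flips it to 1.
  011011
^ 000100
--------
  011111

Answer: 011111 (31)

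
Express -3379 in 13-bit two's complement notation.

1. Binary of +3379:  0110100110011
2. Invert bits:     1001011001100
3. Add 1:           1001011001101

Answer: 1001011001101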